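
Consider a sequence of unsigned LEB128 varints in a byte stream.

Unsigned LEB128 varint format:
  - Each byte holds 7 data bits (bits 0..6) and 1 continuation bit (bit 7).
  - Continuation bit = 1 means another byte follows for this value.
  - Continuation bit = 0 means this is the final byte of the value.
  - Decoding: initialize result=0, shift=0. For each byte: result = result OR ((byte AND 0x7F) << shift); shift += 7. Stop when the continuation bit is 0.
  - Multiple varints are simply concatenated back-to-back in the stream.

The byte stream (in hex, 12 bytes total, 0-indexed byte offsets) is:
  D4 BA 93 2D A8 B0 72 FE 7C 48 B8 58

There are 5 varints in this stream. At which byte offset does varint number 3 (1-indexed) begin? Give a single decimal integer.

  byte[0]=0xD4 cont=1 payload=0x54=84: acc |= 84<<0 -> acc=84 shift=7
  byte[1]=0xBA cont=1 payload=0x3A=58: acc |= 58<<7 -> acc=7508 shift=14
  byte[2]=0x93 cont=1 payload=0x13=19: acc |= 19<<14 -> acc=318804 shift=21
  byte[3]=0x2D cont=0 payload=0x2D=45: acc |= 45<<21 -> acc=94690644 shift=28 [end]
Varint 1: bytes[0:4] = D4 BA 93 2D -> value 94690644 (4 byte(s))
  byte[4]=0xA8 cont=1 payload=0x28=40: acc |= 40<<0 -> acc=40 shift=7
  byte[5]=0xB0 cont=1 payload=0x30=48: acc |= 48<<7 -> acc=6184 shift=14
  byte[6]=0x72 cont=0 payload=0x72=114: acc |= 114<<14 -> acc=1873960 shift=21 [end]
Varint 2: bytes[4:7] = A8 B0 72 -> value 1873960 (3 byte(s))
  byte[7]=0xFE cont=1 payload=0x7E=126: acc |= 126<<0 -> acc=126 shift=7
  byte[8]=0x7C cont=0 payload=0x7C=124: acc |= 124<<7 -> acc=15998 shift=14 [end]
Varint 3: bytes[7:9] = FE 7C -> value 15998 (2 byte(s))
  byte[9]=0x48 cont=0 payload=0x48=72: acc |= 72<<0 -> acc=72 shift=7 [end]
Varint 4: bytes[9:10] = 48 -> value 72 (1 byte(s))
  byte[10]=0xB8 cont=1 payload=0x38=56: acc |= 56<<0 -> acc=56 shift=7
  byte[11]=0x58 cont=0 payload=0x58=88: acc |= 88<<7 -> acc=11320 shift=14 [end]
Varint 5: bytes[10:12] = B8 58 -> value 11320 (2 byte(s))

Answer: 7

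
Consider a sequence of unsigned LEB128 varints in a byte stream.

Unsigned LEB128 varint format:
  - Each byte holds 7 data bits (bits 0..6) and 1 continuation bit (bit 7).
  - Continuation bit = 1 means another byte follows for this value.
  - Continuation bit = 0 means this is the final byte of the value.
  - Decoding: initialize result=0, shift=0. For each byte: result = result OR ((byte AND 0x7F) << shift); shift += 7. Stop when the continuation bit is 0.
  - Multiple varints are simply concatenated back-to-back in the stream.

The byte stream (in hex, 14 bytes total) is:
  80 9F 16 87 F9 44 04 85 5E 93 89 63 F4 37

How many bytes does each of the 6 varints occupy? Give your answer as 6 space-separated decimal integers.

Answer: 3 3 1 2 3 2

Derivation:
  byte[0]=0x80 cont=1 payload=0x00=0: acc |= 0<<0 -> acc=0 shift=7
  byte[1]=0x9F cont=1 payload=0x1F=31: acc |= 31<<7 -> acc=3968 shift=14
  byte[2]=0x16 cont=0 payload=0x16=22: acc |= 22<<14 -> acc=364416 shift=21 [end]
Varint 1: bytes[0:3] = 80 9F 16 -> value 364416 (3 byte(s))
  byte[3]=0x87 cont=1 payload=0x07=7: acc |= 7<<0 -> acc=7 shift=7
  byte[4]=0xF9 cont=1 payload=0x79=121: acc |= 121<<7 -> acc=15495 shift=14
  byte[5]=0x44 cont=0 payload=0x44=68: acc |= 68<<14 -> acc=1129607 shift=21 [end]
Varint 2: bytes[3:6] = 87 F9 44 -> value 1129607 (3 byte(s))
  byte[6]=0x04 cont=0 payload=0x04=4: acc |= 4<<0 -> acc=4 shift=7 [end]
Varint 3: bytes[6:7] = 04 -> value 4 (1 byte(s))
  byte[7]=0x85 cont=1 payload=0x05=5: acc |= 5<<0 -> acc=5 shift=7
  byte[8]=0x5E cont=0 payload=0x5E=94: acc |= 94<<7 -> acc=12037 shift=14 [end]
Varint 4: bytes[7:9] = 85 5E -> value 12037 (2 byte(s))
  byte[9]=0x93 cont=1 payload=0x13=19: acc |= 19<<0 -> acc=19 shift=7
  byte[10]=0x89 cont=1 payload=0x09=9: acc |= 9<<7 -> acc=1171 shift=14
  byte[11]=0x63 cont=0 payload=0x63=99: acc |= 99<<14 -> acc=1623187 shift=21 [end]
Varint 5: bytes[9:12] = 93 89 63 -> value 1623187 (3 byte(s))
  byte[12]=0xF4 cont=1 payload=0x74=116: acc |= 116<<0 -> acc=116 shift=7
  byte[13]=0x37 cont=0 payload=0x37=55: acc |= 55<<7 -> acc=7156 shift=14 [end]
Varint 6: bytes[12:14] = F4 37 -> value 7156 (2 byte(s))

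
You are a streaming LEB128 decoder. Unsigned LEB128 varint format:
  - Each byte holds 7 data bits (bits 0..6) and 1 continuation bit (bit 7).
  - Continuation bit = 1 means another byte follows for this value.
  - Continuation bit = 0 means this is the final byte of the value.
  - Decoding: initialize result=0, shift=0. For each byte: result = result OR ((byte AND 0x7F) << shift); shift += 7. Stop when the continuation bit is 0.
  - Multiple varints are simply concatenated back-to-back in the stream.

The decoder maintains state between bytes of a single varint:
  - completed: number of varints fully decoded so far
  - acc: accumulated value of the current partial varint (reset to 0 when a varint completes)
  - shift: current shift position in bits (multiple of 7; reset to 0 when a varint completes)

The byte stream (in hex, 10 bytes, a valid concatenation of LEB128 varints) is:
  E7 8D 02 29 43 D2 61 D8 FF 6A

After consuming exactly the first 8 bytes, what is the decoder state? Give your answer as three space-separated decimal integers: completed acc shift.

Answer: 4 88 7

Derivation:
byte[0]=0xE7 cont=1 payload=0x67: acc |= 103<<0 -> completed=0 acc=103 shift=7
byte[1]=0x8D cont=1 payload=0x0D: acc |= 13<<7 -> completed=0 acc=1767 shift=14
byte[2]=0x02 cont=0 payload=0x02: varint #1 complete (value=34535); reset -> completed=1 acc=0 shift=0
byte[3]=0x29 cont=0 payload=0x29: varint #2 complete (value=41); reset -> completed=2 acc=0 shift=0
byte[4]=0x43 cont=0 payload=0x43: varint #3 complete (value=67); reset -> completed=3 acc=0 shift=0
byte[5]=0xD2 cont=1 payload=0x52: acc |= 82<<0 -> completed=3 acc=82 shift=7
byte[6]=0x61 cont=0 payload=0x61: varint #4 complete (value=12498); reset -> completed=4 acc=0 shift=0
byte[7]=0xD8 cont=1 payload=0x58: acc |= 88<<0 -> completed=4 acc=88 shift=7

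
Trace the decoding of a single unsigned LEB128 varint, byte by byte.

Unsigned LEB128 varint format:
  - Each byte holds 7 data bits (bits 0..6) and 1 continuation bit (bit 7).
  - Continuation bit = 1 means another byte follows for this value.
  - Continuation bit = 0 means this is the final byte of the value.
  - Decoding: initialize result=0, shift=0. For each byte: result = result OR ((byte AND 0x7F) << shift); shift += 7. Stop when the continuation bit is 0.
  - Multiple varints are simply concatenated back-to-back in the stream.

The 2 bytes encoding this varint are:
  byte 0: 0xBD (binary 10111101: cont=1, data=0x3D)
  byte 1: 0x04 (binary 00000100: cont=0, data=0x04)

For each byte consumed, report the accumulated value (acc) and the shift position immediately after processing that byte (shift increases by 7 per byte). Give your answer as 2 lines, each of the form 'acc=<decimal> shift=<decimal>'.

Answer: acc=61 shift=7
acc=573 shift=14

Derivation:
byte 0=0xBD: payload=0x3D=61, contrib = 61<<0 = 61; acc -> 61, shift -> 7
byte 1=0x04: payload=0x04=4, contrib = 4<<7 = 512; acc -> 573, shift -> 14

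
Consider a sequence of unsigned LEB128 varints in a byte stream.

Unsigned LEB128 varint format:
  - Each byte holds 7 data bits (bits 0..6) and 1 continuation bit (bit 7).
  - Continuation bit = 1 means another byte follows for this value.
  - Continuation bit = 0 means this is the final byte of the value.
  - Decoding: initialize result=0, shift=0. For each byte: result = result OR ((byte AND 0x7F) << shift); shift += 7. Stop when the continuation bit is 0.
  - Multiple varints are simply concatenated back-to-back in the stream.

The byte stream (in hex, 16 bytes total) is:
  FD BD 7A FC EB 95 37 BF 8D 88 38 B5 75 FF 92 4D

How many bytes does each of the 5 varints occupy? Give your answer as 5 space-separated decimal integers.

Answer: 3 4 4 2 3

Derivation:
  byte[0]=0xFD cont=1 payload=0x7D=125: acc |= 125<<0 -> acc=125 shift=7
  byte[1]=0xBD cont=1 payload=0x3D=61: acc |= 61<<7 -> acc=7933 shift=14
  byte[2]=0x7A cont=0 payload=0x7A=122: acc |= 122<<14 -> acc=2006781 shift=21 [end]
Varint 1: bytes[0:3] = FD BD 7A -> value 2006781 (3 byte(s))
  byte[3]=0xFC cont=1 payload=0x7C=124: acc |= 124<<0 -> acc=124 shift=7
  byte[4]=0xEB cont=1 payload=0x6B=107: acc |= 107<<7 -> acc=13820 shift=14
  byte[5]=0x95 cont=1 payload=0x15=21: acc |= 21<<14 -> acc=357884 shift=21
  byte[6]=0x37 cont=0 payload=0x37=55: acc |= 55<<21 -> acc=115701244 shift=28 [end]
Varint 2: bytes[3:7] = FC EB 95 37 -> value 115701244 (4 byte(s))
  byte[7]=0xBF cont=1 payload=0x3F=63: acc |= 63<<0 -> acc=63 shift=7
  byte[8]=0x8D cont=1 payload=0x0D=13: acc |= 13<<7 -> acc=1727 shift=14
  byte[9]=0x88 cont=1 payload=0x08=8: acc |= 8<<14 -> acc=132799 shift=21
  byte[10]=0x38 cont=0 payload=0x38=56: acc |= 56<<21 -> acc=117573311 shift=28 [end]
Varint 3: bytes[7:11] = BF 8D 88 38 -> value 117573311 (4 byte(s))
  byte[11]=0xB5 cont=1 payload=0x35=53: acc |= 53<<0 -> acc=53 shift=7
  byte[12]=0x75 cont=0 payload=0x75=117: acc |= 117<<7 -> acc=15029 shift=14 [end]
Varint 4: bytes[11:13] = B5 75 -> value 15029 (2 byte(s))
  byte[13]=0xFF cont=1 payload=0x7F=127: acc |= 127<<0 -> acc=127 shift=7
  byte[14]=0x92 cont=1 payload=0x12=18: acc |= 18<<7 -> acc=2431 shift=14
  byte[15]=0x4D cont=0 payload=0x4D=77: acc |= 77<<14 -> acc=1263999 shift=21 [end]
Varint 5: bytes[13:16] = FF 92 4D -> value 1263999 (3 byte(s))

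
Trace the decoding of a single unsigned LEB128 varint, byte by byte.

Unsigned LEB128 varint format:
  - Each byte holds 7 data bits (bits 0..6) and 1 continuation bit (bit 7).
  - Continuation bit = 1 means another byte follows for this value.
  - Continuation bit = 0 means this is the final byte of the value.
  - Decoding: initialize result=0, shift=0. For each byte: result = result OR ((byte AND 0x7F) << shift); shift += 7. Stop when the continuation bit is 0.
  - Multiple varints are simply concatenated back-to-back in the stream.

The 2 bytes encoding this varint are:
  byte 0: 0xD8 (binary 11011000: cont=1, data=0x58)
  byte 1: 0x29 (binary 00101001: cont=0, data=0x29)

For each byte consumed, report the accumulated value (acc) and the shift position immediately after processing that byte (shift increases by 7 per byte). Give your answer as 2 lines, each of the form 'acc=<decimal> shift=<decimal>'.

Answer: acc=88 shift=7
acc=5336 shift=14

Derivation:
byte 0=0xD8: payload=0x58=88, contrib = 88<<0 = 88; acc -> 88, shift -> 7
byte 1=0x29: payload=0x29=41, contrib = 41<<7 = 5248; acc -> 5336, shift -> 14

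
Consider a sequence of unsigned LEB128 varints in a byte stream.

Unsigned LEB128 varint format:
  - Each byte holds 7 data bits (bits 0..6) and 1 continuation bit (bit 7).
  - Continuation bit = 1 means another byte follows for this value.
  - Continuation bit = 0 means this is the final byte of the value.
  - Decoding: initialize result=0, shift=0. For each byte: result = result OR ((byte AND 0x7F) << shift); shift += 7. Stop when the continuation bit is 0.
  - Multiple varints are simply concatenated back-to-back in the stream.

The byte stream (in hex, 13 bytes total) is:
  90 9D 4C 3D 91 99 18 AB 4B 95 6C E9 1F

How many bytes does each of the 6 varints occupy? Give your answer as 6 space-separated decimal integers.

  byte[0]=0x90 cont=1 payload=0x10=16: acc |= 16<<0 -> acc=16 shift=7
  byte[1]=0x9D cont=1 payload=0x1D=29: acc |= 29<<7 -> acc=3728 shift=14
  byte[2]=0x4C cont=0 payload=0x4C=76: acc |= 76<<14 -> acc=1248912 shift=21 [end]
Varint 1: bytes[0:3] = 90 9D 4C -> value 1248912 (3 byte(s))
  byte[3]=0x3D cont=0 payload=0x3D=61: acc |= 61<<0 -> acc=61 shift=7 [end]
Varint 2: bytes[3:4] = 3D -> value 61 (1 byte(s))
  byte[4]=0x91 cont=1 payload=0x11=17: acc |= 17<<0 -> acc=17 shift=7
  byte[5]=0x99 cont=1 payload=0x19=25: acc |= 25<<7 -> acc=3217 shift=14
  byte[6]=0x18 cont=0 payload=0x18=24: acc |= 24<<14 -> acc=396433 shift=21 [end]
Varint 3: bytes[4:7] = 91 99 18 -> value 396433 (3 byte(s))
  byte[7]=0xAB cont=1 payload=0x2B=43: acc |= 43<<0 -> acc=43 shift=7
  byte[8]=0x4B cont=0 payload=0x4B=75: acc |= 75<<7 -> acc=9643 shift=14 [end]
Varint 4: bytes[7:9] = AB 4B -> value 9643 (2 byte(s))
  byte[9]=0x95 cont=1 payload=0x15=21: acc |= 21<<0 -> acc=21 shift=7
  byte[10]=0x6C cont=0 payload=0x6C=108: acc |= 108<<7 -> acc=13845 shift=14 [end]
Varint 5: bytes[9:11] = 95 6C -> value 13845 (2 byte(s))
  byte[11]=0xE9 cont=1 payload=0x69=105: acc |= 105<<0 -> acc=105 shift=7
  byte[12]=0x1F cont=0 payload=0x1F=31: acc |= 31<<7 -> acc=4073 shift=14 [end]
Varint 6: bytes[11:13] = E9 1F -> value 4073 (2 byte(s))

Answer: 3 1 3 2 2 2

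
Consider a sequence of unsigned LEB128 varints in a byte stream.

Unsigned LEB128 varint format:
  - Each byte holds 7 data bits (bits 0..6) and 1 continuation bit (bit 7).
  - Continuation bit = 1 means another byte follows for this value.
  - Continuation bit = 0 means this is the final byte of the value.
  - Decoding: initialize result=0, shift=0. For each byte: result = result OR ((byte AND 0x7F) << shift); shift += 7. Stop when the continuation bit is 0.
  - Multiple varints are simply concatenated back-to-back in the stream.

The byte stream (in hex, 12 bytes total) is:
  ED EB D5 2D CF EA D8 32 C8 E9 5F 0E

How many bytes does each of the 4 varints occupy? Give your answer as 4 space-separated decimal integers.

  byte[0]=0xED cont=1 payload=0x6D=109: acc |= 109<<0 -> acc=109 shift=7
  byte[1]=0xEB cont=1 payload=0x6B=107: acc |= 107<<7 -> acc=13805 shift=14
  byte[2]=0xD5 cont=1 payload=0x55=85: acc |= 85<<14 -> acc=1406445 shift=21
  byte[3]=0x2D cont=0 payload=0x2D=45: acc |= 45<<21 -> acc=95778285 shift=28 [end]
Varint 1: bytes[0:4] = ED EB D5 2D -> value 95778285 (4 byte(s))
  byte[4]=0xCF cont=1 payload=0x4F=79: acc |= 79<<0 -> acc=79 shift=7
  byte[5]=0xEA cont=1 payload=0x6A=106: acc |= 106<<7 -> acc=13647 shift=14
  byte[6]=0xD8 cont=1 payload=0x58=88: acc |= 88<<14 -> acc=1455439 shift=21
  byte[7]=0x32 cont=0 payload=0x32=50: acc |= 50<<21 -> acc=106313039 shift=28 [end]
Varint 2: bytes[4:8] = CF EA D8 32 -> value 106313039 (4 byte(s))
  byte[8]=0xC8 cont=1 payload=0x48=72: acc |= 72<<0 -> acc=72 shift=7
  byte[9]=0xE9 cont=1 payload=0x69=105: acc |= 105<<7 -> acc=13512 shift=14
  byte[10]=0x5F cont=0 payload=0x5F=95: acc |= 95<<14 -> acc=1569992 shift=21 [end]
Varint 3: bytes[8:11] = C8 E9 5F -> value 1569992 (3 byte(s))
  byte[11]=0x0E cont=0 payload=0x0E=14: acc |= 14<<0 -> acc=14 shift=7 [end]
Varint 4: bytes[11:12] = 0E -> value 14 (1 byte(s))

Answer: 4 4 3 1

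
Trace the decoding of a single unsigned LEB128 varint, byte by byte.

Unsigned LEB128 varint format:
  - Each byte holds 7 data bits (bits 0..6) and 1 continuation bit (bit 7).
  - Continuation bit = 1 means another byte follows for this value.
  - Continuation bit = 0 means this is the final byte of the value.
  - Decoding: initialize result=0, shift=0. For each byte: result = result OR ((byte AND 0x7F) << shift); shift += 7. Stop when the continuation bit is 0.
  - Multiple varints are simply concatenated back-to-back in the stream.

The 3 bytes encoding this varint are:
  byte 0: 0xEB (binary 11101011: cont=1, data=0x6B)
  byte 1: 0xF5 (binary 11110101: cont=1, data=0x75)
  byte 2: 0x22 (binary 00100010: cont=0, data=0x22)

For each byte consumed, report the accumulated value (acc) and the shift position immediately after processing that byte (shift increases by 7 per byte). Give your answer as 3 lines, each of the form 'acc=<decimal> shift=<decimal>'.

byte 0=0xEB: payload=0x6B=107, contrib = 107<<0 = 107; acc -> 107, shift -> 7
byte 1=0xF5: payload=0x75=117, contrib = 117<<7 = 14976; acc -> 15083, shift -> 14
byte 2=0x22: payload=0x22=34, contrib = 34<<14 = 557056; acc -> 572139, shift -> 21

Answer: acc=107 shift=7
acc=15083 shift=14
acc=572139 shift=21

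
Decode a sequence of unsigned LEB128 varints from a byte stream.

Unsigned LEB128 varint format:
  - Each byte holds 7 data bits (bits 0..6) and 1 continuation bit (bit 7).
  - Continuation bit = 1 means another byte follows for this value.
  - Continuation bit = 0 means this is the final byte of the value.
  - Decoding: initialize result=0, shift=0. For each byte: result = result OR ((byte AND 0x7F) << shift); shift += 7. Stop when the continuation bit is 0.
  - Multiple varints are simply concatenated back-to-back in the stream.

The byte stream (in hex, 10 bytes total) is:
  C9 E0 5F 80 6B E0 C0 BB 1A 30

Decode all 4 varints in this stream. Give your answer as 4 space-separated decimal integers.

  byte[0]=0xC9 cont=1 payload=0x49=73: acc |= 73<<0 -> acc=73 shift=7
  byte[1]=0xE0 cont=1 payload=0x60=96: acc |= 96<<7 -> acc=12361 shift=14
  byte[2]=0x5F cont=0 payload=0x5F=95: acc |= 95<<14 -> acc=1568841 shift=21 [end]
Varint 1: bytes[0:3] = C9 E0 5F -> value 1568841 (3 byte(s))
  byte[3]=0x80 cont=1 payload=0x00=0: acc |= 0<<0 -> acc=0 shift=7
  byte[4]=0x6B cont=0 payload=0x6B=107: acc |= 107<<7 -> acc=13696 shift=14 [end]
Varint 2: bytes[3:5] = 80 6B -> value 13696 (2 byte(s))
  byte[5]=0xE0 cont=1 payload=0x60=96: acc |= 96<<0 -> acc=96 shift=7
  byte[6]=0xC0 cont=1 payload=0x40=64: acc |= 64<<7 -> acc=8288 shift=14
  byte[7]=0xBB cont=1 payload=0x3B=59: acc |= 59<<14 -> acc=974944 shift=21
  byte[8]=0x1A cont=0 payload=0x1A=26: acc |= 26<<21 -> acc=55500896 shift=28 [end]
Varint 3: bytes[5:9] = E0 C0 BB 1A -> value 55500896 (4 byte(s))
  byte[9]=0x30 cont=0 payload=0x30=48: acc |= 48<<0 -> acc=48 shift=7 [end]
Varint 4: bytes[9:10] = 30 -> value 48 (1 byte(s))

Answer: 1568841 13696 55500896 48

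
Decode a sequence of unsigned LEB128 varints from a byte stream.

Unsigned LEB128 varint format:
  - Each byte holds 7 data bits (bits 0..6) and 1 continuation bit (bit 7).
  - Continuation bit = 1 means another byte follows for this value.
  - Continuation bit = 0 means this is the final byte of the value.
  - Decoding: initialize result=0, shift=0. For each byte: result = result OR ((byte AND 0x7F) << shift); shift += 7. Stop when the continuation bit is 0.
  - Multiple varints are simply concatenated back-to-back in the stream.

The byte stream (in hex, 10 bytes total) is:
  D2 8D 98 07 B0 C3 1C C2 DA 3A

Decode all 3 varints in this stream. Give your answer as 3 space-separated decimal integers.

  byte[0]=0xD2 cont=1 payload=0x52=82: acc |= 82<<0 -> acc=82 shift=7
  byte[1]=0x8D cont=1 payload=0x0D=13: acc |= 13<<7 -> acc=1746 shift=14
  byte[2]=0x98 cont=1 payload=0x18=24: acc |= 24<<14 -> acc=394962 shift=21
  byte[3]=0x07 cont=0 payload=0x07=7: acc |= 7<<21 -> acc=15075026 shift=28 [end]
Varint 1: bytes[0:4] = D2 8D 98 07 -> value 15075026 (4 byte(s))
  byte[4]=0xB0 cont=1 payload=0x30=48: acc |= 48<<0 -> acc=48 shift=7
  byte[5]=0xC3 cont=1 payload=0x43=67: acc |= 67<<7 -> acc=8624 shift=14
  byte[6]=0x1C cont=0 payload=0x1C=28: acc |= 28<<14 -> acc=467376 shift=21 [end]
Varint 2: bytes[4:7] = B0 C3 1C -> value 467376 (3 byte(s))
  byte[7]=0xC2 cont=1 payload=0x42=66: acc |= 66<<0 -> acc=66 shift=7
  byte[8]=0xDA cont=1 payload=0x5A=90: acc |= 90<<7 -> acc=11586 shift=14
  byte[9]=0x3A cont=0 payload=0x3A=58: acc |= 58<<14 -> acc=961858 shift=21 [end]
Varint 3: bytes[7:10] = C2 DA 3A -> value 961858 (3 byte(s))

Answer: 15075026 467376 961858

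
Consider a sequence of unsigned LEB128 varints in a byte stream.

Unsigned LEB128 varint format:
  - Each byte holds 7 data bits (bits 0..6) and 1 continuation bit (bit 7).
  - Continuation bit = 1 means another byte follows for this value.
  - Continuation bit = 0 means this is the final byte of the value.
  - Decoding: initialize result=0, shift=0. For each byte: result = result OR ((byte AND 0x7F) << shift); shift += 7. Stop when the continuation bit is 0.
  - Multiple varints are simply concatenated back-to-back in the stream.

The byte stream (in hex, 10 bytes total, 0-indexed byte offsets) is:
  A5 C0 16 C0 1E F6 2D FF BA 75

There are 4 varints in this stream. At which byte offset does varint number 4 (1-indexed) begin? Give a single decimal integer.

  byte[0]=0xA5 cont=1 payload=0x25=37: acc |= 37<<0 -> acc=37 shift=7
  byte[1]=0xC0 cont=1 payload=0x40=64: acc |= 64<<7 -> acc=8229 shift=14
  byte[2]=0x16 cont=0 payload=0x16=22: acc |= 22<<14 -> acc=368677 shift=21 [end]
Varint 1: bytes[0:3] = A5 C0 16 -> value 368677 (3 byte(s))
  byte[3]=0xC0 cont=1 payload=0x40=64: acc |= 64<<0 -> acc=64 shift=7
  byte[4]=0x1E cont=0 payload=0x1E=30: acc |= 30<<7 -> acc=3904 shift=14 [end]
Varint 2: bytes[3:5] = C0 1E -> value 3904 (2 byte(s))
  byte[5]=0xF6 cont=1 payload=0x76=118: acc |= 118<<0 -> acc=118 shift=7
  byte[6]=0x2D cont=0 payload=0x2D=45: acc |= 45<<7 -> acc=5878 shift=14 [end]
Varint 3: bytes[5:7] = F6 2D -> value 5878 (2 byte(s))
  byte[7]=0xFF cont=1 payload=0x7F=127: acc |= 127<<0 -> acc=127 shift=7
  byte[8]=0xBA cont=1 payload=0x3A=58: acc |= 58<<7 -> acc=7551 shift=14
  byte[9]=0x75 cont=0 payload=0x75=117: acc |= 117<<14 -> acc=1924479 shift=21 [end]
Varint 4: bytes[7:10] = FF BA 75 -> value 1924479 (3 byte(s))

Answer: 7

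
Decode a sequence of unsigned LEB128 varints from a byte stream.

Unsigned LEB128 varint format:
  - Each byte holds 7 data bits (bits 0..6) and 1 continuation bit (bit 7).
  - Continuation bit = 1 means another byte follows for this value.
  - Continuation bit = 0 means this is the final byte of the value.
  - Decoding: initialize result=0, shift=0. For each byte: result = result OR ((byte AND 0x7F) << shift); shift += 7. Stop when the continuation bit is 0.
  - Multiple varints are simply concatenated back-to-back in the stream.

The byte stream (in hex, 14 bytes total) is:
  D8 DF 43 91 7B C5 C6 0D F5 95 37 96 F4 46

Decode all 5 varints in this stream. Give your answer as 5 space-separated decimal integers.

  byte[0]=0xD8 cont=1 payload=0x58=88: acc |= 88<<0 -> acc=88 shift=7
  byte[1]=0xDF cont=1 payload=0x5F=95: acc |= 95<<7 -> acc=12248 shift=14
  byte[2]=0x43 cont=0 payload=0x43=67: acc |= 67<<14 -> acc=1109976 shift=21 [end]
Varint 1: bytes[0:3] = D8 DF 43 -> value 1109976 (3 byte(s))
  byte[3]=0x91 cont=1 payload=0x11=17: acc |= 17<<0 -> acc=17 shift=7
  byte[4]=0x7B cont=0 payload=0x7B=123: acc |= 123<<7 -> acc=15761 shift=14 [end]
Varint 2: bytes[3:5] = 91 7B -> value 15761 (2 byte(s))
  byte[5]=0xC5 cont=1 payload=0x45=69: acc |= 69<<0 -> acc=69 shift=7
  byte[6]=0xC6 cont=1 payload=0x46=70: acc |= 70<<7 -> acc=9029 shift=14
  byte[7]=0x0D cont=0 payload=0x0D=13: acc |= 13<<14 -> acc=222021 shift=21 [end]
Varint 3: bytes[5:8] = C5 C6 0D -> value 222021 (3 byte(s))
  byte[8]=0xF5 cont=1 payload=0x75=117: acc |= 117<<0 -> acc=117 shift=7
  byte[9]=0x95 cont=1 payload=0x15=21: acc |= 21<<7 -> acc=2805 shift=14
  byte[10]=0x37 cont=0 payload=0x37=55: acc |= 55<<14 -> acc=903925 shift=21 [end]
Varint 4: bytes[8:11] = F5 95 37 -> value 903925 (3 byte(s))
  byte[11]=0x96 cont=1 payload=0x16=22: acc |= 22<<0 -> acc=22 shift=7
  byte[12]=0xF4 cont=1 payload=0x74=116: acc |= 116<<7 -> acc=14870 shift=14
  byte[13]=0x46 cont=0 payload=0x46=70: acc |= 70<<14 -> acc=1161750 shift=21 [end]
Varint 5: bytes[11:14] = 96 F4 46 -> value 1161750 (3 byte(s))

Answer: 1109976 15761 222021 903925 1161750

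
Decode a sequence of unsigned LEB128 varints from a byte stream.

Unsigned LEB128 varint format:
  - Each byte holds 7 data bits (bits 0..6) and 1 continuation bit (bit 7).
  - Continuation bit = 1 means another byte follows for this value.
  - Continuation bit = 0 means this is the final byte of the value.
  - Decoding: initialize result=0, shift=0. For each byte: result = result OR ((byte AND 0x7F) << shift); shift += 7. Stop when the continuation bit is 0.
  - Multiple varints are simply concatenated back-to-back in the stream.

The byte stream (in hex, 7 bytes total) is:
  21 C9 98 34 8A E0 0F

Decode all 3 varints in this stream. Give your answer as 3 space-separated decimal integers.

  byte[0]=0x21 cont=0 payload=0x21=33: acc |= 33<<0 -> acc=33 shift=7 [end]
Varint 1: bytes[0:1] = 21 -> value 33 (1 byte(s))
  byte[1]=0xC9 cont=1 payload=0x49=73: acc |= 73<<0 -> acc=73 shift=7
  byte[2]=0x98 cont=1 payload=0x18=24: acc |= 24<<7 -> acc=3145 shift=14
  byte[3]=0x34 cont=0 payload=0x34=52: acc |= 52<<14 -> acc=855113 shift=21 [end]
Varint 2: bytes[1:4] = C9 98 34 -> value 855113 (3 byte(s))
  byte[4]=0x8A cont=1 payload=0x0A=10: acc |= 10<<0 -> acc=10 shift=7
  byte[5]=0xE0 cont=1 payload=0x60=96: acc |= 96<<7 -> acc=12298 shift=14
  byte[6]=0x0F cont=0 payload=0x0F=15: acc |= 15<<14 -> acc=258058 shift=21 [end]
Varint 3: bytes[4:7] = 8A E0 0F -> value 258058 (3 byte(s))

Answer: 33 855113 258058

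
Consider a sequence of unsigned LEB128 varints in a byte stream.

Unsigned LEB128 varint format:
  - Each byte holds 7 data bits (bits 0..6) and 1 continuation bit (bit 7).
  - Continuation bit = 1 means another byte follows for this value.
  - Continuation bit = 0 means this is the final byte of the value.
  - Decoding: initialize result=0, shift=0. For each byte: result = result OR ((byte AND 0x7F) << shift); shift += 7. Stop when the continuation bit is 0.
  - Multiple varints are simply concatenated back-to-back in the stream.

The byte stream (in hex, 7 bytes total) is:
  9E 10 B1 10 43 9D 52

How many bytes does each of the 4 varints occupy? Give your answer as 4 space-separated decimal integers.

Answer: 2 2 1 2

Derivation:
  byte[0]=0x9E cont=1 payload=0x1E=30: acc |= 30<<0 -> acc=30 shift=7
  byte[1]=0x10 cont=0 payload=0x10=16: acc |= 16<<7 -> acc=2078 shift=14 [end]
Varint 1: bytes[0:2] = 9E 10 -> value 2078 (2 byte(s))
  byte[2]=0xB1 cont=1 payload=0x31=49: acc |= 49<<0 -> acc=49 shift=7
  byte[3]=0x10 cont=0 payload=0x10=16: acc |= 16<<7 -> acc=2097 shift=14 [end]
Varint 2: bytes[2:4] = B1 10 -> value 2097 (2 byte(s))
  byte[4]=0x43 cont=0 payload=0x43=67: acc |= 67<<0 -> acc=67 shift=7 [end]
Varint 3: bytes[4:5] = 43 -> value 67 (1 byte(s))
  byte[5]=0x9D cont=1 payload=0x1D=29: acc |= 29<<0 -> acc=29 shift=7
  byte[6]=0x52 cont=0 payload=0x52=82: acc |= 82<<7 -> acc=10525 shift=14 [end]
Varint 4: bytes[5:7] = 9D 52 -> value 10525 (2 byte(s))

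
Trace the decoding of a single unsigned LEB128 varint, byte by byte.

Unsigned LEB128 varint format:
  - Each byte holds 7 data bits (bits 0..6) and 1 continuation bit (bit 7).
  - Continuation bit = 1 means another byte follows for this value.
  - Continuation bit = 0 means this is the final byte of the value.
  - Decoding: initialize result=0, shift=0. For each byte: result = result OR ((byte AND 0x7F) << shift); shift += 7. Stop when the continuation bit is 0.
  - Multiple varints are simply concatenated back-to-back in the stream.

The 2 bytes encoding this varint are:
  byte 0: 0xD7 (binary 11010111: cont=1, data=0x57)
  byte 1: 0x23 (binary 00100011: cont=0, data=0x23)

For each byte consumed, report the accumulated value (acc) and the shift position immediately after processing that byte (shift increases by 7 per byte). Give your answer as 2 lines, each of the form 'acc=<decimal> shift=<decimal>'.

Answer: acc=87 shift=7
acc=4567 shift=14

Derivation:
byte 0=0xD7: payload=0x57=87, contrib = 87<<0 = 87; acc -> 87, shift -> 7
byte 1=0x23: payload=0x23=35, contrib = 35<<7 = 4480; acc -> 4567, shift -> 14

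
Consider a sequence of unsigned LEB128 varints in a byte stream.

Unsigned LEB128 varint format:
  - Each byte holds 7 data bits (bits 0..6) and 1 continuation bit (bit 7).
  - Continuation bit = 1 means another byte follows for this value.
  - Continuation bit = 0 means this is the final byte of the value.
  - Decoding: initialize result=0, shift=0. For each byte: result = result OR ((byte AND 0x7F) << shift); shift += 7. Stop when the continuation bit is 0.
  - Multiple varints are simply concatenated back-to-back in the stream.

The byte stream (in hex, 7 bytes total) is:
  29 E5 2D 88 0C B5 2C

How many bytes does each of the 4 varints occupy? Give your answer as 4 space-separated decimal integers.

Answer: 1 2 2 2

Derivation:
  byte[0]=0x29 cont=0 payload=0x29=41: acc |= 41<<0 -> acc=41 shift=7 [end]
Varint 1: bytes[0:1] = 29 -> value 41 (1 byte(s))
  byte[1]=0xE5 cont=1 payload=0x65=101: acc |= 101<<0 -> acc=101 shift=7
  byte[2]=0x2D cont=0 payload=0x2D=45: acc |= 45<<7 -> acc=5861 shift=14 [end]
Varint 2: bytes[1:3] = E5 2D -> value 5861 (2 byte(s))
  byte[3]=0x88 cont=1 payload=0x08=8: acc |= 8<<0 -> acc=8 shift=7
  byte[4]=0x0C cont=0 payload=0x0C=12: acc |= 12<<7 -> acc=1544 shift=14 [end]
Varint 3: bytes[3:5] = 88 0C -> value 1544 (2 byte(s))
  byte[5]=0xB5 cont=1 payload=0x35=53: acc |= 53<<0 -> acc=53 shift=7
  byte[6]=0x2C cont=0 payload=0x2C=44: acc |= 44<<7 -> acc=5685 shift=14 [end]
Varint 4: bytes[5:7] = B5 2C -> value 5685 (2 byte(s))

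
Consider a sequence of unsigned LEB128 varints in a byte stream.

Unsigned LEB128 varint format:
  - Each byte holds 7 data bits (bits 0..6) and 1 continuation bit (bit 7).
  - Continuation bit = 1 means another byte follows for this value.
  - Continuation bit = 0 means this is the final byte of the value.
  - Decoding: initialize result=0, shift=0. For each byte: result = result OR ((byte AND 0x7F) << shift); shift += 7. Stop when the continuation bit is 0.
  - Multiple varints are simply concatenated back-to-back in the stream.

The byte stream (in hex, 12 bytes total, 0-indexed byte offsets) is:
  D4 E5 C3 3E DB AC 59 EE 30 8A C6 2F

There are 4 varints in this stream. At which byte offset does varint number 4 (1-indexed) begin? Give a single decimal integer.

  byte[0]=0xD4 cont=1 payload=0x54=84: acc |= 84<<0 -> acc=84 shift=7
  byte[1]=0xE5 cont=1 payload=0x65=101: acc |= 101<<7 -> acc=13012 shift=14
  byte[2]=0xC3 cont=1 payload=0x43=67: acc |= 67<<14 -> acc=1110740 shift=21
  byte[3]=0x3E cont=0 payload=0x3E=62: acc |= 62<<21 -> acc=131134164 shift=28 [end]
Varint 1: bytes[0:4] = D4 E5 C3 3E -> value 131134164 (4 byte(s))
  byte[4]=0xDB cont=1 payload=0x5B=91: acc |= 91<<0 -> acc=91 shift=7
  byte[5]=0xAC cont=1 payload=0x2C=44: acc |= 44<<7 -> acc=5723 shift=14
  byte[6]=0x59 cont=0 payload=0x59=89: acc |= 89<<14 -> acc=1463899 shift=21 [end]
Varint 2: bytes[4:7] = DB AC 59 -> value 1463899 (3 byte(s))
  byte[7]=0xEE cont=1 payload=0x6E=110: acc |= 110<<0 -> acc=110 shift=7
  byte[8]=0x30 cont=0 payload=0x30=48: acc |= 48<<7 -> acc=6254 shift=14 [end]
Varint 3: bytes[7:9] = EE 30 -> value 6254 (2 byte(s))
  byte[9]=0x8A cont=1 payload=0x0A=10: acc |= 10<<0 -> acc=10 shift=7
  byte[10]=0xC6 cont=1 payload=0x46=70: acc |= 70<<7 -> acc=8970 shift=14
  byte[11]=0x2F cont=0 payload=0x2F=47: acc |= 47<<14 -> acc=779018 shift=21 [end]
Varint 4: bytes[9:12] = 8A C6 2F -> value 779018 (3 byte(s))

Answer: 9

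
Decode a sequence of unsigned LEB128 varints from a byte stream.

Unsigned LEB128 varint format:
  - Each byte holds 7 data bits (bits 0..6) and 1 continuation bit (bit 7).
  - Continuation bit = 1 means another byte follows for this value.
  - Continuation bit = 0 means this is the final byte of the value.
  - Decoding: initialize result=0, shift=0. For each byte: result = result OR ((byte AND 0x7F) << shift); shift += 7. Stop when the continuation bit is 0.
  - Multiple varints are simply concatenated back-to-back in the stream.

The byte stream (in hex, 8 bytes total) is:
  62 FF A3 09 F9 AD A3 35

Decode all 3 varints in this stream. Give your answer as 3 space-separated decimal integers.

  byte[0]=0x62 cont=0 payload=0x62=98: acc |= 98<<0 -> acc=98 shift=7 [end]
Varint 1: bytes[0:1] = 62 -> value 98 (1 byte(s))
  byte[1]=0xFF cont=1 payload=0x7F=127: acc |= 127<<0 -> acc=127 shift=7
  byte[2]=0xA3 cont=1 payload=0x23=35: acc |= 35<<7 -> acc=4607 shift=14
  byte[3]=0x09 cont=0 payload=0x09=9: acc |= 9<<14 -> acc=152063 shift=21 [end]
Varint 2: bytes[1:4] = FF A3 09 -> value 152063 (3 byte(s))
  byte[4]=0xF9 cont=1 payload=0x79=121: acc |= 121<<0 -> acc=121 shift=7
  byte[5]=0xAD cont=1 payload=0x2D=45: acc |= 45<<7 -> acc=5881 shift=14
  byte[6]=0xA3 cont=1 payload=0x23=35: acc |= 35<<14 -> acc=579321 shift=21
  byte[7]=0x35 cont=0 payload=0x35=53: acc |= 53<<21 -> acc=111728377 shift=28 [end]
Varint 3: bytes[4:8] = F9 AD A3 35 -> value 111728377 (4 byte(s))

Answer: 98 152063 111728377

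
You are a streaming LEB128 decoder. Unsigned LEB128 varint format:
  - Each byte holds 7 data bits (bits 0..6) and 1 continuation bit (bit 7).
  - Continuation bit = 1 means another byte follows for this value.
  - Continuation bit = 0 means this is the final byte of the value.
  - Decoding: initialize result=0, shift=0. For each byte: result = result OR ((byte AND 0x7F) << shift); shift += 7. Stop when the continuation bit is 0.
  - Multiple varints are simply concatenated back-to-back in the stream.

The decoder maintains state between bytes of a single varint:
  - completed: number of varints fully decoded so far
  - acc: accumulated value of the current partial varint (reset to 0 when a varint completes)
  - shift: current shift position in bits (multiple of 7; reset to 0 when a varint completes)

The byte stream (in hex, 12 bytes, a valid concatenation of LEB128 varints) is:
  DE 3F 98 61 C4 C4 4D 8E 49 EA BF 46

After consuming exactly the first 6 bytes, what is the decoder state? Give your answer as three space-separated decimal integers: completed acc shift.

Answer: 2 8772 14

Derivation:
byte[0]=0xDE cont=1 payload=0x5E: acc |= 94<<0 -> completed=0 acc=94 shift=7
byte[1]=0x3F cont=0 payload=0x3F: varint #1 complete (value=8158); reset -> completed=1 acc=0 shift=0
byte[2]=0x98 cont=1 payload=0x18: acc |= 24<<0 -> completed=1 acc=24 shift=7
byte[3]=0x61 cont=0 payload=0x61: varint #2 complete (value=12440); reset -> completed=2 acc=0 shift=0
byte[4]=0xC4 cont=1 payload=0x44: acc |= 68<<0 -> completed=2 acc=68 shift=7
byte[5]=0xC4 cont=1 payload=0x44: acc |= 68<<7 -> completed=2 acc=8772 shift=14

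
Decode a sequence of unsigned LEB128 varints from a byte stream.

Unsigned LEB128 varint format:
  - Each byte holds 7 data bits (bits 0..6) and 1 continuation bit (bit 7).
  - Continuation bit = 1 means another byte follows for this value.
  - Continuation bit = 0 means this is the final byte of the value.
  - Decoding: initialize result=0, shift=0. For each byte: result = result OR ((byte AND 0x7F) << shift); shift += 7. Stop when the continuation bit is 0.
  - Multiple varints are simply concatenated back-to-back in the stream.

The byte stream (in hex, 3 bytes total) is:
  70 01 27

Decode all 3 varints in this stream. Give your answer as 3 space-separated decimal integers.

  byte[0]=0x70 cont=0 payload=0x70=112: acc |= 112<<0 -> acc=112 shift=7 [end]
Varint 1: bytes[0:1] = 70 -> value 112 (1 byte(s))
  byte[1]=0x01 cont=0 payload=0x01=1: acc |= 1<<0 -> acc=1 shift=7 [end]
Varint 2: bytes[1:2] = 01 -> value 1 (1 byte(s))
  byte[2]=0x27 cont=0 payload=0x27=39: acc |= 39<<0 -> acc=39 shift=7 [end]
Varint 3: bytes[2:3] = 27 -> value 39 (1 byte(s))

Answer: 112 1 39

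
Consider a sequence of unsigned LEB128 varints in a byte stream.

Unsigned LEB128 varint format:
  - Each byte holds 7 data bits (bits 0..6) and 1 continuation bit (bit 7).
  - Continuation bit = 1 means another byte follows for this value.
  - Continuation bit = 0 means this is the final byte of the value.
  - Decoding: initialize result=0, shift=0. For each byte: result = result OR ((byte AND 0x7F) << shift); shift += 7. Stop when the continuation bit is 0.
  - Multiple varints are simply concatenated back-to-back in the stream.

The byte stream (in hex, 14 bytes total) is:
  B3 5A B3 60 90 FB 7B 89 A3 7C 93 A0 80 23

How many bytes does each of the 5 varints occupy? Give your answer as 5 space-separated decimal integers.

Answer: 2 2 3 3 4

Derivation:
  byte[0]=0xB3 cont=1 payload=0x33=51: acc |= 51<<0 -> acc=51 shift=7
  byte[1]=0x5A cont=0 payload=0x5A=90: acc |= 90<<7 -> acc=11571 shift=14 [end]
Varint 1: bytes[0:2] = B3 5A -> value 11571 (2 byte(s))
  byte[2]=0xB3 cont=1 payload=0x33=51: acc |= 51<<0 -> acc=51 shift=7
  byte[3]=0x60 cont=0 payload=0x60=96: acc |= 96<<7 -> acc=12339 shift=14 [end]
Varint 2: bytes[2:4] = B3 60 -> value 12339 (2 byte(s))
  byte[4]=0x90 cont=1 payload=0x10=16: acc |= 16<<0 -> acc=16 shift=7
  byte[5]=0xFB cont=1 payload=0x7B=123: acc |= 123<<7 -> acc=15760 shift=14
  byte[6]=0x7B cont=0 payload=0x7B=123: acc |= 123<<14 -> acc=2030992 shift=21 [end]
Varint 3: bytes[4:7] = 90 FB 7B -> value 2030992 (3 byte(s))
  byte[7]=0x89 cont=1 payload=0x09=9: acc |= 9<<0 -> acc=9 shift=7
  byte[8]=0xA3 cont=1 payload=0x23=35: acc |= 35<<7 -> acc=4489 shift=14
  byte[9]=0x7C cont=0 payload=0x7C=124: acc |= 124<<14 -> acc=2036105 shift=21 [end]
Varint 4: bytes[7:10] = 89 A3 7C -> value 2036105 (3 byte(s))
  byte[10]=0x93 cont=1 payload=0x13=19: acc |= 19<<0 -> acc=19 shift=7
  byte[11]=0xA0 cont=1 payload=0x20=32: acc |= 32<<7 -> acc=4115 shift=14
  byte[12]=0x80 cont=1 payload=0x00=0: acc |= 0<<14 -> acc=4115 shift=21
  byte[13]=0x23 cont=0 payload=0x23=35: acc |= 35<<21 -> acc=73404435 shift=28 [end]
Varint 5: bytes[10:14] = 93 A0 80 23 -> value 73404435 (4 byte(s))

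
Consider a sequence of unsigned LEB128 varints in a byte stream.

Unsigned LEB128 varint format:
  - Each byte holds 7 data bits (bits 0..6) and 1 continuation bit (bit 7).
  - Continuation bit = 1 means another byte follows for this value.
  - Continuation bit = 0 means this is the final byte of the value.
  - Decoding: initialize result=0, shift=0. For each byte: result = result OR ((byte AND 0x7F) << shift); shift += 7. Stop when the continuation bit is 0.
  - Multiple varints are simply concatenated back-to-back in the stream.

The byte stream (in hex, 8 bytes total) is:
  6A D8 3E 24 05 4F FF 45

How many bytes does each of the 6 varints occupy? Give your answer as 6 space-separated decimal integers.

Answer: 1 2 1 1 1 2

Derivation:
  byte[0]=0x6A cont=0 payload=0x6A=106: acc |= 106<<0 -> acc=106 shift=7 [end]
Varint 1: bytes[0:1] = 6A -> value 106 (1 byte(s))
  byte[1]=0xD8 cont=1 payload=0x58=88: acc |= 88<<0 -> acc=88 shift=7
  byte[2]=0x3E cont=0 payload=0x3E=62: acc |= 62<<7 -> acc=8024 shift=14 [end]
Varint 2: bytes[1:3] = D8 3E -> value 8024 (2 byte(s))
  byte[3]=0x24 cont=0 payload=0x24=36: acc |= 36<<0 -> acc=36 shift=7 [end]
Varint 3: bytes[3:4] = 24 -> value 36 (1 byte(s))
  byte[4]=0x05 cont=0 payload=0x05=5: acc |= 5<<0 -> acc=5 shift=7 [end]
Varint 4: bytes[4:5] = 05 -> value 5 (1 byte(s))
  byte[5]=0x4F cont=0 payload=0x4F=79: acc |= 79<<0 -> acc=79 shift=7 [end]
Varint 5: bytes[5:6] = 4F -> value 79 (1 byte(s))
  byte[6]=0xFF cont=1 payload=0x7F=127: acc |= 127<<0 -> acc=127 shift=7
  byte[7]=0x45 cont=0 payload=0x45=69: acc |= 69<<7 -> acc=8959 shift=14 [end]
Varint 6: bytes[6:8] = FF 45 -> value 8959 (2 byte(s))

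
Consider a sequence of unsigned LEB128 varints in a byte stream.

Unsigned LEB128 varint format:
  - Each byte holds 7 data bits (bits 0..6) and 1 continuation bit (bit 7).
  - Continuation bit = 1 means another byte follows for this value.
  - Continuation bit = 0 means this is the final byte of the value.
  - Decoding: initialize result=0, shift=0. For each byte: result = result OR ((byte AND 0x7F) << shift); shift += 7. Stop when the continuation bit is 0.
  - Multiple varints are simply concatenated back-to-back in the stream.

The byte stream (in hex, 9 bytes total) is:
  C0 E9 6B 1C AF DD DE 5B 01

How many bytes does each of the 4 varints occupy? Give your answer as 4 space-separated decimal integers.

Answer: 3 1 4 1

Derivation:
  byte[0]=0xC0 cont=1 payload=0x40=64: acc |= 64<<0 -> acc=64 shift=7
  byte[1]=0xE9 cont=1 payload=0x69=105: acc |= 105<<7 -> acc=13504 shift=14
  byte[2]=0x6B cont=0 payload=0x6B=107: acc |= 107<<14 -> acc=1766592 shift=21 [end]
Varint 1: bytes[0:3] = C0 E9 6B -> value 1766592 (3 byte(s))
  byte[3]=0x1C cont=0 payload=0x1C=28: acc |= 28<<0 -> acc=28 shift=7 [end]
Varint 2: bytes[3:4] = 1C -> value 28 (1 byte(s))
  byte[4]=0xAF cont=1 payload=0x2F=47: acc |= 47<<0 -> acc=47 shift=7
  byte[5]=0xDD cont=1 payload=0x5D=93: acc |= 93<<7 -> acc=11951 shift=14
  byte[6]=0xDE cont=1 payload=0x5E=94: acc |= 94<<14 -> acc=1552047 shift=21
  byte[7]=0x5B cont=0 payload=0x5B=91: acc |= 91<<21 -> acc=192392879 shift=28 [end]
Varint 3: bytes[4:8] = AF DD DE 5B -> value 192392879 (4 byte(s))
  byte[8]=0x01 cont=0 payload=0x01=1: acc |= 1<<0 -> acc=1 shift=7 [end]
Varint 4: bytes[8:9] = 01 -> value 1 (1 byte(s))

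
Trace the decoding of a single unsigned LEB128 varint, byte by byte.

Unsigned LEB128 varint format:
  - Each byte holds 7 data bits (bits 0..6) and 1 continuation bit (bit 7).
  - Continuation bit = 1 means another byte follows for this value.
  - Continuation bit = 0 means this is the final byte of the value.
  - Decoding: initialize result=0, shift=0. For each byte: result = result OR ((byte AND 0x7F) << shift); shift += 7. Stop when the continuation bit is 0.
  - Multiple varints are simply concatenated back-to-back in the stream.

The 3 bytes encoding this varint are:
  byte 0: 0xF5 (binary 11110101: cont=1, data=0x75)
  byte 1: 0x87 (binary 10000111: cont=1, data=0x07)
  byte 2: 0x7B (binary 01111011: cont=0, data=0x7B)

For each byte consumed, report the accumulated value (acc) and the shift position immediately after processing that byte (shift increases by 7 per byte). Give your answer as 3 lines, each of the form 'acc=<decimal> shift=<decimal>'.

byte 0=0xF5: payload=0x75=117, contrib = 117<<0 = 117; acc -> 117, shift -> 7
byte 1=0x87: payload=0x07=7, contrib = 7<<7 = 896; acc -> 1013, shift -> 14
byte 2=0x7B: payload=0x7B=123, contrib = 123<<14 = 2015232; acc -> 2016245, shift -> 21

Answer: acc=117 shift=7
acc=1013 shift=14
acc=2016245 shift=21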